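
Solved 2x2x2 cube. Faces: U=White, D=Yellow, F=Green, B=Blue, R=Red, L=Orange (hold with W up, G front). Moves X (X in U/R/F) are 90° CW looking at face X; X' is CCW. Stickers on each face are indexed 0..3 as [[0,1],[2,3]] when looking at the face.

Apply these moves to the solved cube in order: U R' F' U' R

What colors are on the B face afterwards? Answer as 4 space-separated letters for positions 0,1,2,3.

After move 1 (U): U=WWWW F=RRGG R=BBRR B=OOBB L=GGOO
After move 2 (R'): R=BRBR U=WBWO F=RWGW D=YRYG B=YOYB
After move 3 (F'): F=WWRG U=WBBB R=RRYR D=GOYG L=GOOW
After move 4 (U'): U=BBWB F=GORG R=WWYR B=RRYB L=YOOW
After move 5 (R): R=YWRW U=BOWG F=GORG D=GYYR B=BRBB
Query: B face = BRBB

Answer: B R B B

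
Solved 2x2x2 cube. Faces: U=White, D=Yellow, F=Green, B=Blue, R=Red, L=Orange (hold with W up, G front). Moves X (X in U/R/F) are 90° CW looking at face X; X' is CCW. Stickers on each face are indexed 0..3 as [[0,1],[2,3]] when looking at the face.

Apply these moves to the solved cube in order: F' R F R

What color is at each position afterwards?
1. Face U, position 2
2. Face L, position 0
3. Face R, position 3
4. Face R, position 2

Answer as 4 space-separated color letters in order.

After move 1 (F'): F=GGGG U=WWRR R=YRYR D=OOYY L=OWOW
After move 2 (R): R=YYRR U=WGRG F=GOGY D=OBYB B=RBWB
After move 3 (F): F=GGYO U=WGWW R=RYGR D=RYYB L=OOOB
After move 4 (R): R=GRRY U=WGWO F=GYYB D=RWYR B=WBGB
Query 1: U[2] = W
Query 2: L[0] = O
Query 3: R[3] = Y
Query 4: R[2] = R

Answer: W O Y R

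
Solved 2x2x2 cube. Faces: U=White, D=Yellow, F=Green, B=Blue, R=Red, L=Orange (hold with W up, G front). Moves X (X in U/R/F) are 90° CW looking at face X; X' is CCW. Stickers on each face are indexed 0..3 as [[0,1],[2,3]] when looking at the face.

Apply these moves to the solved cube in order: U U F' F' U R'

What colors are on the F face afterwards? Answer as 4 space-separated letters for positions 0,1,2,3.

Answer: O W B W

Derivation:
After move 1 (U): U=WWWW F=RRGG R=BBRR B=OOBB L=GGOO
After move 2 (U): U=WWWW F=BBGG R=OORR B=GGBB L=RROO
After move 3 (F'): F=BGBG U=WWOR R=YOYR D=ROYY L=RWOW
After move 4 (F'): F=GGBB U=WWYY R=OORR D=WWYY L=RROO
After move 5 (U): U=YWYW F=OOBB R=GGRR B=RRBB L=GGOO
After move 6 (R'): R=GRGR U=YBYR F=OWBW D=WOYB B=YRWB
Query: F face = OWBW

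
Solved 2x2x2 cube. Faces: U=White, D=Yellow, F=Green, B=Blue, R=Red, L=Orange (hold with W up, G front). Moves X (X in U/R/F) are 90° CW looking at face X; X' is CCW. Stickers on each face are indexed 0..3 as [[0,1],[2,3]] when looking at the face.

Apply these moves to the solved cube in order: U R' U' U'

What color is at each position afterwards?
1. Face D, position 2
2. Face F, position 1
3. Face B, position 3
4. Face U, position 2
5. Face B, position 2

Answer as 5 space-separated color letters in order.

Answer: Y O B B Y

Derivation:
After move 1 (U): U=WWWW F=RRGG R=BBRR B=OOBB L=GGOO
After move 2 (R'): R=BRBR U=WBWO F=RWGW D=YRYG B=YOYB
After move 3 (U'): U=BOWW F=GGGW R=RWBR B=BRYB L=YOOO
After move 4 (U'): U=OWBW F=YOGW R=GGBR B=RWYB L=BROO
Query 1: D[2] = Y
Query 2: F[1] = O
Query 3: B[3] = B
Query 4: U[2] = B
Query 5: B[2] = Y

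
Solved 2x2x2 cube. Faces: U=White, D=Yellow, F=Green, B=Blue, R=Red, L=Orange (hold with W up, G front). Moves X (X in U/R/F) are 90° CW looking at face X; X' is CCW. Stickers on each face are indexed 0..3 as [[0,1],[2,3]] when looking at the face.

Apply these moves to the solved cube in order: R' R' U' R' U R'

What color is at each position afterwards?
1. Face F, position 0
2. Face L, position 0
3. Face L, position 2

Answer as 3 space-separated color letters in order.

Answer: B O O

Derivation:
After move 1 (R'): R=RRRR U=WBWB F=GWGW D=YGYG B=YBYB
After move 2 (R'): R=RRRR U=WYWY F=GBGB D=YWYW B=GBGB
After move 3 (U'): U=YYWW F=OOGB R=GBRR B=RRGB L=GBOO
After move 4 (R'): R=BRGR U=YGWR F=OYGW D=YOYB B=WRWB
After move 5 (U): U=WYRG F=BRGW R=WRGR B=GBWB L=OYOO
After move 6 (R'): R=RRWG U=WWRG F=BYGG D=YRYW B=BBOB
Query 1: F[0] = B
Query 2: L[0] = O
Query 3: L[2] = O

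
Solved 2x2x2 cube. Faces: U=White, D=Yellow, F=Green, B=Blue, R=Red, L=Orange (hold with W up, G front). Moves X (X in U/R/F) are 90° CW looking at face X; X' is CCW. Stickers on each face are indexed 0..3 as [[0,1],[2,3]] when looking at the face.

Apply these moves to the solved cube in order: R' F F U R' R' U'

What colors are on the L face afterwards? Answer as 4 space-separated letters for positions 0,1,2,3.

Answer: G R O R

Derivation:
After move 1 (R'): R=RRRR U=WBWB F=GWGW D=YGYG B=YBYB
After move 2 (F): F=GGWW U=WBOO R=WRBR D=RRYG L=OYOG
After move 3 (F): F=WGWG U=WBGY R=OROR D=BWYG L=OROR
After move 4 (U): U=GWYB F=ORWG R=YBOR B=ORYB L=WGOR
After move 5 (R'): R=BRYO U=GYYO F=OWWB D=BRYG B=GRWB
After move 6 (R'): R=ROBY U=GWYG F=OYWO D=BWYB B=GRRB
After move 7 (U'): U=WGGY F=WGWO R=OYBY B=RORB L=GROR
Query: L face = GROR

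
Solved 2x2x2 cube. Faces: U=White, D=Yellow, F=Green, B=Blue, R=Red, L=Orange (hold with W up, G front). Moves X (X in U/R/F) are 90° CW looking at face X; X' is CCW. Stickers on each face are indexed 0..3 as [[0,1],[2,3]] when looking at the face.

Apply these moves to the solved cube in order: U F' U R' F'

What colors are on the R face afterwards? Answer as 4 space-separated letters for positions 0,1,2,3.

After move 1 (U): U=WWWW F=RRGG R=BBRR B=OOBB L=GGOO
After move 2 (F'): F=RGRG U=WWBR R=YBYR D=GOYY L=GWOW
After move 3 (U): U=BWRW F=YBRG R=OOYR B=GWBB L=RGOW
After move 4 (R'): R=OROY U=BBRG F=YWRW D=GBYG B=YWOB
After move 5 (F'): F=WWYR U=BBOO R=BRGY D=GWYG L=RGOR
Query: R face = BRGY

Answer: B R G Y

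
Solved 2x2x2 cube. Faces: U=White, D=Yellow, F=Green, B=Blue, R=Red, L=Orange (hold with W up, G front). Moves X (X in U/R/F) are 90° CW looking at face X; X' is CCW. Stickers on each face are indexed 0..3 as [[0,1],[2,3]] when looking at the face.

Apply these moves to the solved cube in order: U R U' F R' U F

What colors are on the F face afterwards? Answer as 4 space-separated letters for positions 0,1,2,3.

Answer: Y Y O B

Derivation:
After move 1 (U): U=WWWW F=RRGG R=BBRR B=OOBB L=GGOO
After move 2 (R): R=RBRB U=WRWG F=RYGY D=YBYO B=WOWB
After move 3 (U'): U=RGWW F=GGGY R=RYRB B=RBWB L=WOOO
After move 4 (F): F=GGYG U=RGOO R=WYWB D=RRYO L=WYOB
After move 5 (R'): R=YBWW U=RWOR F=GGYO D=RGYG B=OBRB
After move 6 (U): U=ORRW F=YBYO R=OBWW B=WYRB L=GGOB
After move 7 (F): F=YYOB U=ORBG R=RBWW D=WOYG L=GROG
Query: F face = YYOB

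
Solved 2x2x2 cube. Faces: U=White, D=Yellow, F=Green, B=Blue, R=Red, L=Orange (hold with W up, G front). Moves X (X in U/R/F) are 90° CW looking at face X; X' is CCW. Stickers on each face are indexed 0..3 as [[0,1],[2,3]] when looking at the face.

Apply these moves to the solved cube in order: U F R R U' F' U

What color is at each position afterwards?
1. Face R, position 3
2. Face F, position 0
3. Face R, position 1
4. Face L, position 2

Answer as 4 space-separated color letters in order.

Answer: W W W O

Derivation:
After move 1 (U): U=WWWW F=RRGG R=BBRR B=OOBB L=GGOO
After move 2 (F): F=GRGR U=WWOG R=WBWR D=RBYY L=GYOY
After move 3 (R): R=WWRB U=WROR F=GBGY D=RBYO B=GOWB
After move 4 (R): R=RWBW U=WBOY F=GBGO D=RWYG B=RORB
After move 5 (U'): U=BYWO F=GYGO R=GBBW B=RWRB L=ROOY
After move 6 (F'): F=YOGG U=BYGB R=WBRW D=OYYG L=ROOW
After move 7 (U): U=GBBY F=WBGG R=RWRW B=RORB L=YOOW
Query 1: R[3] = W
Query 2: F[0] = W
Query 3: R[1] = W
Query 4: L[2] = O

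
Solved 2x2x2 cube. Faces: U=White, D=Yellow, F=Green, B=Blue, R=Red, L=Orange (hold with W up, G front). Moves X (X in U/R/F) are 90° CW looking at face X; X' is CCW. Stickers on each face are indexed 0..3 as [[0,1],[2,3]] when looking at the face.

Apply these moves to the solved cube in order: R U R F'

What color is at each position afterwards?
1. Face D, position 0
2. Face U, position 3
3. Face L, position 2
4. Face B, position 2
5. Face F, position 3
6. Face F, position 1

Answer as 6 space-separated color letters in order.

Answer: Y R O W G B

Derivation:
After move 1 (R): R=RRRR U=WGWG F=GYGY D=YBYB B=WBWB
After move 2 (U): U=WWGG F=RRGY R=WBRR B=OOWB L=GYOO
After move 3 (R): R=RWRB U=WRGY F=RBGB D=YWYO B=GOWB
After move 4 (F'): F=BBRG U=WRRR R=WWYB D=YOYO L=GYOG
Query 1: D[0] = Y
Query 2: U[3] = R
Query 3: L[2] = O
Query 4: B[2] = W
Query 5: F[3] = G
Query 6: F[1] = B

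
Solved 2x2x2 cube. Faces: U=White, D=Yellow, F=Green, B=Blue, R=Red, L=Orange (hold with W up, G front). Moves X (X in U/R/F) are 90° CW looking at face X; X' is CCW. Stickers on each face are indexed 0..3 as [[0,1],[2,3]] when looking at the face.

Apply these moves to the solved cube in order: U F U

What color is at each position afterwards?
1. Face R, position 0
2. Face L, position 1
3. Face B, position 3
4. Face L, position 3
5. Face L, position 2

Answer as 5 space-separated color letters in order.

After move 1 (U): U=WWWW F=RRGG R=BBRR B=OOBB L=GGOO
After move 2 (F): F=GRGR U=WWOG R=WBWR D=RBYY L=GYOY
After move 3 (U): U=OWGW F=WBGR R=OOWR B=GYBB L=GROY
Query 1: R[0] = O
Query 2: L[1] = R
Query 3: B[3] = B
Query 4: L[3] = Y
Query 5: L[2] = O

Answer: O R B Y O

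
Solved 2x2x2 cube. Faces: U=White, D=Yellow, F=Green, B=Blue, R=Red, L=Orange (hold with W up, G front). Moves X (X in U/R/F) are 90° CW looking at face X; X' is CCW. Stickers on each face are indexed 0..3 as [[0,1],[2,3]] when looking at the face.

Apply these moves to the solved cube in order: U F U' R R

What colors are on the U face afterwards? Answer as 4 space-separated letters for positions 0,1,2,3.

After move 1 (U): U=WWWW F=RRGG R=BBRR B=OOBB L=GGOO
After move 2 (F): F=GRGR U=WWOG R=WBWR D=RBYY L=GYOY
After move 3 (U'): U=WGWO F=GYGR R=GRWR B=WBBB L=OOOY
After move 4 (R): R=WGRR U=WYWR F=GBGY D=RBYW B=OBGB
After move 5 (R): R=RWRG U=WBWY F=GBGW D=RGYO B=RBYB
Query: U face = WBWY

Answer: W B W Y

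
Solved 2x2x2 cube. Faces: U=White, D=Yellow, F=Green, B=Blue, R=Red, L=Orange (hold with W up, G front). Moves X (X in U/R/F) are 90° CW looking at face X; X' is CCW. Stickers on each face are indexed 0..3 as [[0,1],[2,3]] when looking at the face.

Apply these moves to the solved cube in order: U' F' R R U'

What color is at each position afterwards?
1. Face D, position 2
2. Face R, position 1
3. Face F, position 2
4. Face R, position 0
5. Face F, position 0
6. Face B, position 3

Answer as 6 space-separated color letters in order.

Answer: Y B O O B B

Derivation:
After move 1 (U'): U=WWWW F=OOGG R=GGRR B=RRBB L=BBOO
After move 2 (F'): F=OGOG U=WWGR R=YGYR D=BOYY L=BWOW
After move 3 (R): R=YYRG U=WGGG F=OOOY D=BBYR B=RRWB
After move 4 (R): R=RYGY U=WOGY F=OBOR D=BWYR B=GRGB
After move 5 (U'): U=OYWG F=BWOR R=OBGY B=RYGB L=GROW
Query 1: D[2] = Y
Query 2: R[1] = B
Query 3: F[2] = O
Query 4: R[0] = O
Query 5: F[0] = B
Query 6: B[3] = B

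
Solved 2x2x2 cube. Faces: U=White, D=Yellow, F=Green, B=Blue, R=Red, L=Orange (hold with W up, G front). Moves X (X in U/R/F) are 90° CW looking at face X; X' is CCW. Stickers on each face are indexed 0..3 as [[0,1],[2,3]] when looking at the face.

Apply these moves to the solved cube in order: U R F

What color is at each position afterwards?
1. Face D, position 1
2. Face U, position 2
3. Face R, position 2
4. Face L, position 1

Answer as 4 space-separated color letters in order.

After move 1 (U): U=WWWW F=RRGG R=BBRR B=OOBB L=GGOO
After move 2 (R): R=RBRB U=WRWG F=RYGY D=YBYO B=WOWB
After move 3 (F): F=GRYY U=WROG R=WBGB D=RRYO L=GYOB
Query 1: D[1] = R
Query 2: U[2] = O
Query 3: R[2] = G
Query 4: L[1] = Y

Answer: R O G Y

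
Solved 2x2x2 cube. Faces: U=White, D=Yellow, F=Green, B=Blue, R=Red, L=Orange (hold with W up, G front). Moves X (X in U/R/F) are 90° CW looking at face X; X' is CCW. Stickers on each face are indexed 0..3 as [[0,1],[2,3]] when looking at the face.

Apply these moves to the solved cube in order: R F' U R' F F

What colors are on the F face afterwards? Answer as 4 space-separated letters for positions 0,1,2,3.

Answer: G G W B

Derivation:
After move 1 (R): R=RRRR U=WGWG F=GYGY D=YBYB B=WBWB
After move 2 (F'): F=YYGG U=WGRR R=BRYR D=OOYB L=OGOW
After move 3 (U): U=RWRG F=BRGG R=WBYR B=OGWB L=YYOW
After move 4 (R'): R=BRWY U=RWRO F=BWGG D=ORYG B=BGOB
After move 5 (F): F=GBGW U=RWWY R=RROY D=WBYG L=YOOR
After move 6 (F): F=GGWB U=RWRO R=WRYY D=ORYG L=YWOB
Query: F face = GGWB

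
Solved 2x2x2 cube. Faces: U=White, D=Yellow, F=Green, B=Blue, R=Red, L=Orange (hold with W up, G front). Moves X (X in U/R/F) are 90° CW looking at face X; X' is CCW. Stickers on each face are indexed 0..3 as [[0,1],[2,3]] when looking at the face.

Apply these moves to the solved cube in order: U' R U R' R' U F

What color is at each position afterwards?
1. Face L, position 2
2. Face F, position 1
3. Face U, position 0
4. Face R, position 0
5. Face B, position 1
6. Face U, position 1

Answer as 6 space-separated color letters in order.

Answer: O G G R Y W

Derivation:
After move 1 (U'): U=WWWW F=OOGG R=GGRR B=RRBB L=BBOO
After move 2 (R): R=RGRG U=WOWG F=OYGY D=YBYR B=WRWB
After move 3 (U): U=WWGO F=RGGY R=WRRG B=BBWB L=OYOO
After move 4 (R'): R=RGWR U=WWGB F=RWGO D=YGYY B=RBBB
After move 5 (R'): R=GRRW U=WBGR F=RWGB D=YWYO B=YBGB
After move 6 (U): U=GWRB F=GRGB R=YBRW B=OYGB L=RWOO
After move 7 (F): F=GGBR U=GWOW R=RBBW D=RYYO L=RYOW
Query 1: L[2] = O
Query 2: F[1] = G
Query 3: U[0] = G
Query 4: R[0] = R
Query 5: B[1] = Y
Query 6: U[1] = W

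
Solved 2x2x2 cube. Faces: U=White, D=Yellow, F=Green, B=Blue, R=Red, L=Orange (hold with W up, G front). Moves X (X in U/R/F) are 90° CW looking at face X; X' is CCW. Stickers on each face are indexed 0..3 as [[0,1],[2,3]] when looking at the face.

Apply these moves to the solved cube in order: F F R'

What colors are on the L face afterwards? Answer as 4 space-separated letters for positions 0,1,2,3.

After move 1 (F): F=GGGG U=WWOO R=WRWR D=RRYY L=OYOY
After move 2 (F): F=GGGG U=WWYY R=OROR D=WWYY L=OROR
After move 3 (R'): R=RROO U=WBYB F=GWGY D=WGYG B=YBWB
Query: L face = OROR

Answer: O R O R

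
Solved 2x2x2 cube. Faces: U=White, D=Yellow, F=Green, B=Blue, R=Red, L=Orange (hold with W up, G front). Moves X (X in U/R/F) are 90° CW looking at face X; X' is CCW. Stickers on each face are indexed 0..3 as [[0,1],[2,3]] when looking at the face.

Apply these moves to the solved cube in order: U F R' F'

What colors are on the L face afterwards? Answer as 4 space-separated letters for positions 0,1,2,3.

After move 1 (U): U=WWWW F=RRGG R=BBRR B=OOBB L=GGOO
After move 2 (F): F=GRGR U=WWOG R=WBWR D=RBYY L=GYOY
After move 3 (R'): R=BRWW U=WBOO F=GWGG D=RRYR B=YOBB
After move 4 (F'): F=WGGG U=WBBW R=RRRW D=YYYR L=GOOO
Query: L face = GOOO

Answer: G O O O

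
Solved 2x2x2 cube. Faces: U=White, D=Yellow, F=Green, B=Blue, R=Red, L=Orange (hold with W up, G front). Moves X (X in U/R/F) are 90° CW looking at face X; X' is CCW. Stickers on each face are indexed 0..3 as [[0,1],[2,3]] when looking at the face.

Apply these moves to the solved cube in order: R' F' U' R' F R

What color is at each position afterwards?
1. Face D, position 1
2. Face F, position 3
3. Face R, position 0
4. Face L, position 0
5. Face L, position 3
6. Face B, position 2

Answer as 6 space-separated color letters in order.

Answer: O G G Y B Y

Derivation:
After move 1 (R'): R=RRRR U=WBWB F=GWGW D=YGYG B=YBYB
After move 2 (F'): F=WWGG U=WBRR R=GRYR D=OOYG L=OBOW
After move 3 (U'): U=BRWR F=OBGG R=WWYR B=GRYB L=YBOW
After move 4 (R'): R=WRWY U=BYWG F=ORGR D=OBYG B=GROB
After move 5 (F): F=GORR U=BYWB R=WRGY D=WWYG L=YOOB
After move 6 (R): R=GWYR U=BOWR F=GWRG D=WOYG B=BRYB
Query 1: D[1] = O
Query 2: F[3] = G
Query 3: R[0] = G
Query 4: L[0] = Y
Query 5: L[3] = B
Query 6: B[2] = Y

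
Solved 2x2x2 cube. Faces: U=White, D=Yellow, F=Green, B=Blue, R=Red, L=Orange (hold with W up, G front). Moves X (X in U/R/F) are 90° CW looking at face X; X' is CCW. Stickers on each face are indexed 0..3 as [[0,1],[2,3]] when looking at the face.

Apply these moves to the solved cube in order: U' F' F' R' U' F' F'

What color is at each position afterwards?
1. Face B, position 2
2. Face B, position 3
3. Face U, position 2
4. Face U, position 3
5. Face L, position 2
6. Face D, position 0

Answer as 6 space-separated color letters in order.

After move 1 (U'): U=WWWW F=OOGG R=GGRR B=RRBB L=BBOO
After move 2 (F'): F=OGOG U=WWGR R=YGYR D=BOYY L=BWOW
After move 3 (F'): F=GGOO U=WWYY R=OGBR D=WWYY L=BROG
After move 4 (R'): R=GROB U=WBYR F=GWOY D=WGYO B=YRWB
After move 5 (U'): U=BRWY F=BROY R=GWOB B=GRWB L=YROG
After move 6 (F'): F=RYBO U=BRGO R=GWWB D=RGYO L=YYOW
After move 7 (F'): F=YORB U=BRGW R=GWRB D=YWYO L=YOOG
Query 1: B[2] = W
Query 2: B[3] = B
Query 3: U[2] = G
Query 4: U[3] = W
Query 5: L[2] = O
Query 6: D[0] = Y

Answer: W B G W O Y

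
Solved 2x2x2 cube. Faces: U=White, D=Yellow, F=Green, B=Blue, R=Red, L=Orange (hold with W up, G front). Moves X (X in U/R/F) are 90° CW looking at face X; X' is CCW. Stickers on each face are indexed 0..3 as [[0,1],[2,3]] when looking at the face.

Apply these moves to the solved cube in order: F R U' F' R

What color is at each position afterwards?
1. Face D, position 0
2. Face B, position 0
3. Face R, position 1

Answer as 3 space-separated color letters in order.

After move 1 (F): F=GGGG U=WWOO R=WRWR D=RRYY L=OYOY
After move 2 (R): R=WWRR U=WGOG F=GRGY D=RBYB B=OBWB
After move 3 (U'): U=GGWO F=OYGY R=GRRR B=WWWB L=OBOY
After move 4 (F'): F=YYOG U=GGGR R=BRRR D=BYYB L=OOOW
After move 5 (R): R=RBRR U=GYGG F=YYOB D=BWYW B=RWGB
Query 1: D[0] = B
Query 2: B[0] = R
Query 3: R[1] = B

Answer: B R B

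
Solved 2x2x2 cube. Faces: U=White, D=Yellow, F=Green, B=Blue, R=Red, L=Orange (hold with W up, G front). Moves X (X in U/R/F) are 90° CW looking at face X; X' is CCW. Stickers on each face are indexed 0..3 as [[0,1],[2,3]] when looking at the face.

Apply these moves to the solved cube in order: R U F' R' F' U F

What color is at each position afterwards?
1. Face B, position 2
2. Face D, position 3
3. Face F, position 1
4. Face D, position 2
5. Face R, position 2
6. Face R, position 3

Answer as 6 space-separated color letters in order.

After move 1 (R): R=RRRR U=WGWG F=GYGY D=YBYB B=WBWB
After move 2 (U): U=WWGG F=RRGY R=WBRR B=OOWB L=GYOO
After move 3 (F'): F=RYRG U=WWWR R=BBYR D=YOYB L=GGOG
After move 4 (R'): R=BRBY U=WWWO F=RWRR D=YYYG B=BOOB
After move 5 (F'): F=WRRR U=WWBB R=YRYY D=GGYG L=GOOW
After move 6 (U): U=BWBW F=YRRR R=BOYY B=GOOB L=WROW
After move 7 (F): F=RYRR U=BWWR R=BOWY D=YBYG L=WGOG
Query 1: B[2] = O
Query 2: D[3] = G
Query 3: F[1] = Y
Query 4: D[2] = Y
Query 5: R[2] = W
Query 6: R[3] = Y

Answer: O G Y Y W Y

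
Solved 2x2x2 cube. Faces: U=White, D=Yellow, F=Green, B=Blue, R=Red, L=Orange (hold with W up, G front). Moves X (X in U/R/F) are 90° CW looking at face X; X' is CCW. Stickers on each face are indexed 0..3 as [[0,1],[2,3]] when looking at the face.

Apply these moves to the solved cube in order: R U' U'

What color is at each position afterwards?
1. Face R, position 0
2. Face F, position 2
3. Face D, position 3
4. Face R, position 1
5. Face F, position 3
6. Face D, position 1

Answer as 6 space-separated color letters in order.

After move 1 (R): R=RRRR U=WGWG F=GYGY D=YBYB B=WBWB
After move 2 (U'): U=GGWW F=OOGY R=GYRR B=RRWB L=WBOO
After move 3 (U'): U=GWGW F=WBGY R=OORR B=GYWB L=RROO
Query 1: R[0] = O
Query 2: F[2] = G
Query 3: D[3] = B
Query 4: R[1] = O
Query 5: F[3] = Y
Query 6: D[1] = B

Answer: O G B O Y B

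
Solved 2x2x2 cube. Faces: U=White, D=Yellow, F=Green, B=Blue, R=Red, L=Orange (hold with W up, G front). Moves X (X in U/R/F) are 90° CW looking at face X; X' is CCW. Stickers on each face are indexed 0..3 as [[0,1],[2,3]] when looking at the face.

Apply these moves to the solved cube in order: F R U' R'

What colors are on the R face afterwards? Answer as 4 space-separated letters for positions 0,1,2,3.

Answer: R R G R

Derivation:
After move 1 (F): F=GGGG U=WWOO R=WRWR D=RRYY L=OYOY
After move 2 (R): R=WWRR U=WGOG F=GRGY D=RBYB B=OBWB
After move 3 (U'): U=GGWO F=OYGY R=GRRR B=WWWB L=OBOY
After move 4 (R'): R=RRGR U=GWWW F=OGGO D=RYYY B=BWBB
Query: R face = RRGR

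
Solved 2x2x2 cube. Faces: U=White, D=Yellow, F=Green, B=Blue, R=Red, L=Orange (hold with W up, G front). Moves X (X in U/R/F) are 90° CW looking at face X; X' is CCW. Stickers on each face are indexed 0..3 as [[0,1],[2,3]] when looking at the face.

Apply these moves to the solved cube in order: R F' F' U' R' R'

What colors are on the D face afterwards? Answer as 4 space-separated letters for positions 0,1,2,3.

After move 1 (R): R=RRRR U=WGWG F=GYGY D=YBYB B=WBWB
After move 2 (F'): F=YYGG U=WGRR R=BRYR D=OOYB L=OGOW
After move 3 (F'): F=YGYG U=WGBY R=OROR D=GWYB L=OROR
After move 4 (U'): U=GYWB F=ORYG R=YGOR B=ORWB L=WBOR
After move 5 (R'): R=GRYO U=GWWO F=OYYB D=GRYG B=BRWB
After move 6 (R'): R=ROGY U=GWWB F=OWYO D=GYYB B=GRRB
Query: D face = GYYB

Answer: G Y Y B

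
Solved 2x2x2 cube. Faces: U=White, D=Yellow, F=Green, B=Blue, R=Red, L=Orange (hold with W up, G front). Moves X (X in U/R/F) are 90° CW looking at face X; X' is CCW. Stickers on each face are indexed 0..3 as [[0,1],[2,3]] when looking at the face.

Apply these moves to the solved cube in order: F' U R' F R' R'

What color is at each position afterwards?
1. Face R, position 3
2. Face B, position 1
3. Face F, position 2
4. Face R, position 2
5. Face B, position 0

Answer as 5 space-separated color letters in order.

After move 1 (F'): F=GGGG U=WWRR R=YRYR D=OOYY L=OWOW
After move 2 (U): U=RWRW F=YRGG R=BBYR B=OWBB L=GGOW
After move 3 (R'): R=BRBY U=RBRO F=YWGW D=ORYG B=YWOB
After move 4 (F): F=GYWW U=RBWG R=RROY D=BBYG L=GOOR
After move 5 (R'): R=RYRO U=ROWY F=GBWG D=BYYW B=GWBB
After move 6 (R'): R=YORR U=RBWG F=GOWY D=BBYG B=WWYB
Query 1: R[3] = R
Query 2: B[1] = W
Query 3: F[2] = W
Query 4: R[2] = R
Query 5: B[0] = W

Answer: R W W R W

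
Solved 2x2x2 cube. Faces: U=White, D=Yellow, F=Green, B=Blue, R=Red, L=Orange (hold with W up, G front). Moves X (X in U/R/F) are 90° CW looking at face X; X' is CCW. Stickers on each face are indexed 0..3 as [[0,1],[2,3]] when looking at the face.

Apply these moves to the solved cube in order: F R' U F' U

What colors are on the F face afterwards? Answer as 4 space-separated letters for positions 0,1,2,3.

After move 1 (F): F=GGGG U=WWOO R=WRWR D=RRYY L=OYOY
After move 2 (R'): R=RRWW U=WBOB F=GWGO D=RGYG B=YBRB
After move 3 (U): U=OWBB F=RRGO R=YBWW B=OYRB L=GWOY
After move 4 (F'): F=RORG U=OWYW R=GBRW D=WYYG L=GBOB
After move 5 (U): U=YOWW F=GBRG R=OYRW B=GBRB L=ROOB
Query: F face = GBRG

Answer: G B R G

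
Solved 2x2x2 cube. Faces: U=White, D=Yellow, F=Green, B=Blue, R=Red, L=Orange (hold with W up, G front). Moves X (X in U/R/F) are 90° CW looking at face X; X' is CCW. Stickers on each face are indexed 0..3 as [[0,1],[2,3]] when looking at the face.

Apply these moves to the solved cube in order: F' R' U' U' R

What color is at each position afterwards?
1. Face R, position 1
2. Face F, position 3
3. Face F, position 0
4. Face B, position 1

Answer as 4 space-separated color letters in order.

Answer: O G Y W

Derivation:
After move 1 (F'): F=GGGG U=WWRR R=YRYR D=OOYY L=OWOW
After move 2 (R'): R=RRYY U=WBRB F=GWGR D=OGYG B=YBOB
After move 3 (U'): U=BBWR F=OWGR R=GWYY B=RROB L=YBOW
After move 4 (U'): U=BRBW F=YBGR R=OWYY B=GWOB L=RROW
After move 5 (R): R=YOYW U=BBBR F=YGGG D=OOYG B=WWRB
Query 1: R[1] = O
Query 2: F[3] = G
Query 3: F[0] = Y
Query 4: B[1] = W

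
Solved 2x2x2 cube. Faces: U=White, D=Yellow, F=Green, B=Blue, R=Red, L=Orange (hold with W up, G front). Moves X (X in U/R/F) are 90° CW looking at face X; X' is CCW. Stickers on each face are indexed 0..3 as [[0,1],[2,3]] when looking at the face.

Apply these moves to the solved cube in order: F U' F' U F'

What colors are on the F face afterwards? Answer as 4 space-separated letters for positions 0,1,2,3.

Answer: G G R O

Derivation:
After move 1 (F): F=GGGG U=WWOO R=WRWR D=RRYY L=OYOY
After move 2 (U'): U=WOWO F=OYGG R=GGWR B=WRBB L=BBOY
After move 3 (F'): F=YGOG U=WOGW R=RGRR D=BYYY L=BOOW
After move 4 (U): U=GWWO F=RGOG R=WRRR B=BOBB L=YGOW
After move 5 (F'): F=GGRO U=GWWR R=YRBR D=GWYY L=YOOW
Query: F face = GGRO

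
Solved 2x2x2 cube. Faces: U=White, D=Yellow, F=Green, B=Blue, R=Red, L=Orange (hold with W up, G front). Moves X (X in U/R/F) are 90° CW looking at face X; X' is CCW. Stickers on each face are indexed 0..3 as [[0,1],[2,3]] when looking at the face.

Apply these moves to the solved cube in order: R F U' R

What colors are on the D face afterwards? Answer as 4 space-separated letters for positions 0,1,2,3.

After move 1 (R): R=RRRR U=WGWG F=GYGY D=YBYB B=WBWB
After move 2 (F): F=GGYY U=WGOO R=WRGR D=RRYB L=OYOB
After move 3 (U'): U=GOWO F=OYYY R=GGGR B=WRWB L=WBOB
After move 4 (R): R=GGRG U=GYWY F=ORYB D=RWYW B=OROB
Query: D face = RWYW

Answer: R W Y W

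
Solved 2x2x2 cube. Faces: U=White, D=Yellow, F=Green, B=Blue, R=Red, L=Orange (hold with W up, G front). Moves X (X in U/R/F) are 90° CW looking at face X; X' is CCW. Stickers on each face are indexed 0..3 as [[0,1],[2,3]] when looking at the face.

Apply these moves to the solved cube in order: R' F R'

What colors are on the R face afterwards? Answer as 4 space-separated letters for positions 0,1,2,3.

Answer: R R W B

Derivation:
After move 1 (R'): R=RRRR U=WBWB F=GWGW D=YGYG B=YBYB
After move 2 (F): F=GGWW U=WBOO R=WRBR D=RRYG L=OYOG
After move 3 (R'): R=RRWB U=WYOY F=GBWO D=RGYW B=GBRB
Query: R face = RRWB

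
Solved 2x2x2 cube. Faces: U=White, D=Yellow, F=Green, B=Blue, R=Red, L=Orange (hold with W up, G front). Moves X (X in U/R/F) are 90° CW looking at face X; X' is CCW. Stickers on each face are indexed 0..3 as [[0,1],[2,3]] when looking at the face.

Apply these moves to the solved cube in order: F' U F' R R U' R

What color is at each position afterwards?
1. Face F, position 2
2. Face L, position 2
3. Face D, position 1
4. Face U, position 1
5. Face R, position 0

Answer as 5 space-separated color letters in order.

Answer: Y O G W B

Derivation:
After move 1 (F'): F=GGGG U=WWRR R=YRYR D=OOYY L=OWOW
After move 2 (U): U=RWRW F=YRGG R=BBYR B=OWBB L=GGOW
After move 3 (F'): F=RGYG U=RWBY R=OBOR D=GWYY L=GWOR
After move 4 (R): R=OORB U=RGBG F=RWYY D=GBYO B=YWWB
After move 5 (R): R=ROBO U=RWBY F=RBYO D=GWYY B=GWGB
After move 6 (U'): U=WYRB F=GWYO R=RBBO B=ROGB L=GWOR
After move 7 (R): R=BROB U=WWRO F=GWYY D=GGYR B=BOYB
Query 1: F[2] = Y
Query 2: L[2] = O
Query 3: D[1] = G
Query 4: U[1] = W
Query 5: R[0] = B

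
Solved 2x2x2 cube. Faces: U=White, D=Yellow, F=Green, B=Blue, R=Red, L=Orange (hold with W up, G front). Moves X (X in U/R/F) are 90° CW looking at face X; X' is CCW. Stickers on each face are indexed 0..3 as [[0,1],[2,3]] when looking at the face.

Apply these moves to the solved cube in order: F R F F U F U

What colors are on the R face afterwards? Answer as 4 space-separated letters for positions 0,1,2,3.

After move 1 (F): F=GGGG U=WWOO R=WRWR D=RRYY L=OYOY
After move 2 (R): R=WWRR U=WGOG F=GRGY D=RBYB B=OBWB
After move 3 (F): F=GGYR U=WGYY R=OWGR D=RWYB L=OROB
After move 4 (F): F=YGRG U=WGBR R=YWYR D=GOYB L=OROW
After move 5 (U): U=BWRG F=YWRG R=OBYR B=ORWB L=YGOW
After move 6 (F): F=RYGW U=BWWG R=RBGR D=YOYB L=YGOO
After move 7 (U): U=WBGW F=RBGW R=ORGR B=YGWB L=RYOO
Query: R face = ORGR

Answer: O R G R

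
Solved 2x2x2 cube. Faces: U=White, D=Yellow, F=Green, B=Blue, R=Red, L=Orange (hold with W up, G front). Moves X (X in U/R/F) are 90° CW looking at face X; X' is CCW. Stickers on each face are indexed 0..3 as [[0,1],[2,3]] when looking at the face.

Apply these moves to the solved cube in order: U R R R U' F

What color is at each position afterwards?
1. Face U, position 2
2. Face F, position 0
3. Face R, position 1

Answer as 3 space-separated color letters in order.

After move 1 (U): U=WWWW F=RRGG R=BBRR B=OOBB L=GGOO
After move 2 (R): R=RBRB U=WRWG F=RYGY D=YBYO B=WOWB
After move 3 (R): R=RRBB U=WYWY F=RBGO D=YWYW B=GORB
After move 4 (R): R=BRBR U=WBWO F=RWGW D=YRYG B=YOYB
After move 5 (U'): U=BOWW F=GGGW R=RWBR B=BRYB L=YOOO
After move 6 (F): F=GGWG U=BOOO R=WWWR D=BRYG L=YYOR
Query 1: U[2] = O
Query 2: F[0] = G
Query 3: R[1] = W

Answer: O G W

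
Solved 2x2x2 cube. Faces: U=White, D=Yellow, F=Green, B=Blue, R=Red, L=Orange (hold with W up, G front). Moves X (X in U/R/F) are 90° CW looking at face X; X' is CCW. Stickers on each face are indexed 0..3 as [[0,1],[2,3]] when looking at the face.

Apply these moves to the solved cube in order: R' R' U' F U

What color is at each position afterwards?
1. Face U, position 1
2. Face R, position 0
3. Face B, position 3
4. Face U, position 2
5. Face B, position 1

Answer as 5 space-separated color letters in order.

After move 1 (R'): R=RRRR U=WBWB F=GWGW D=YGYG B=YBYB
After move 2 (R'): R=RRRR U=WYWY F=GBGB D=YWYW B=GBGB
After move 3 (U'): U=YYWW F=OOGB R=GBRR B=RRGB L=GBOO
After move 4 (F): F=GOBO U=YYOB R=WBWR D=RGYW L=GYOW
After move 5 (U): U=OYBY F=WBBO R=RRWR B=GYGB L=GOOW
Query 1: U[1] = Y
Query 2: R[0] = R
Query 3: B[3] = B
Query 4: U[2] = B
Query 5: B[1] = Y

Answer: Y R B B Y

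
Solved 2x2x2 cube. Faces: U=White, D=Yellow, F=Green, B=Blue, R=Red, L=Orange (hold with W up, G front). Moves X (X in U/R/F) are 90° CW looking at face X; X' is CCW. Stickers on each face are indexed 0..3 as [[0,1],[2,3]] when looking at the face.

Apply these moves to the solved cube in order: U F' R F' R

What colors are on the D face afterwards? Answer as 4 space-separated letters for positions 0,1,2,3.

After move 1 (U): U=WWWW F=RRGG R=BBRR B=OOBB L=GGOO
After move 2 (F'): F=RGRG U=WWBR R=YBYR D=GOYY L=GWOW
After move 3 (R): R=YYRB U=WGBG F=RORY D=GBYO B=ROWB
After move 4 (F'): F=OYRR U=WGYR R=BYGB D=WWYO L=GGOB
After move 5 (R): R=GBBY U=WYYR F=OWRO D=WWYR B=ROGB
Query: D face = WWYR

Answer: W W Y R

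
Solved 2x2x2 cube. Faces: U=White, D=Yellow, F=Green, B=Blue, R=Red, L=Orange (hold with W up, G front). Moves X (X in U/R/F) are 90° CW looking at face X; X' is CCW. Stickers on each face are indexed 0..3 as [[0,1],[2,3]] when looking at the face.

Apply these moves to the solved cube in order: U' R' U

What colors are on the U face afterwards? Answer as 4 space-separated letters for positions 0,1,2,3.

Answer: W W R B

Derivation:
After move 1 (U'): U=WWWW F=OOGG R=GGRR B=RRBB L=BBOO
After move 2 (R'): R=GRGR U=WBWR F=OWGW D=YOYG B=YRYB
After move 3 (U): U=WWRB F=GRGW R=YRGR B=BBYB L=OWOO
Query: U face = WWRB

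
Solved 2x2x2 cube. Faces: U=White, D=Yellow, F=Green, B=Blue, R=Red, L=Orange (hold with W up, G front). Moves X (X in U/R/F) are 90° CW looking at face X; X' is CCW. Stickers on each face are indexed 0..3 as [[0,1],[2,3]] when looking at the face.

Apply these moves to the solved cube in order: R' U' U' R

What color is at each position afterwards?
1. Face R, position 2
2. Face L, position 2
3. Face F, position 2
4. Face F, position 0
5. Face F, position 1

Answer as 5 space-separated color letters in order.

Answer: R O G Y G

Derivation:
After move 1 (R'): R=RRRR U=WBWB F=GWGW D=YGYG B=YBYB
After move 2 (U'): U=BBWW F=OOGW R=GWRR B=RRYB L=YBOO
After move 3 (U'): U=BWBW F=YBGW R=OORR B=GWYB L=RROO
After move 4 (R): R=RORO U=BBBW F=YGGG D=YYYG B=WWWB
Query 1: R[2] = R
Query 2: L[2] = O
Query 3: F[2] = G
Query 4: F[0] = Y
Query 5: F[1] = G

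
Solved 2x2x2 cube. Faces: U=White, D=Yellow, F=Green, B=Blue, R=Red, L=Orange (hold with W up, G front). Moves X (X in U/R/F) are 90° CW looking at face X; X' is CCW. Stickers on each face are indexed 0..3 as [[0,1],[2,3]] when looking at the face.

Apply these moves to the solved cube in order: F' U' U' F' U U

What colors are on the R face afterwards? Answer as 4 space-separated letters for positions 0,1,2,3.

Answer: Y W O R

Derivation:
After move 1 (F'): F=GGGG U=WWRR R=YRYR D=OOYY L=OWOW
After move 2 (U'): U=WRWR F=OWGG R=GGYR B=YRBB L=BBOW
After move 3 (U'): U=RRWW F=BBGG R=OWYR B=GGBB L=YROW
After move 4 (F'): F=BGBG U=RROY R=OWOR D=RWYY L=YWOW
After move 5 (U): U=ORYR F=OWBG R=GGOR B=YWBB L=BGOW
After move 6 (U): U=YORR F=GGBG R=YWOR B=BGBB L=OWOW
Query: R face = YWOR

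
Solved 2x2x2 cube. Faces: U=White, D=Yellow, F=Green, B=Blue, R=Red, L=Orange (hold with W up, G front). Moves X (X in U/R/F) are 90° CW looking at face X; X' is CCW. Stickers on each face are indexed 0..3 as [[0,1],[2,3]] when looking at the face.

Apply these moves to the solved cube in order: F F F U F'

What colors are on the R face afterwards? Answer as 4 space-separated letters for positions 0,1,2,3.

Answer: O B O R

Derivation:
After move 1 (F): F=GGGG U=WWOO R=WRWR D=RRYY L=OYOY
After move 2 (F): F=GGGG U=WWYY R=OROR D=WWYY L=OROR
After move 3 (F): F=GGGG U=WWRR R=YRYR D=OOYY L=OWOW
After move 4 (U): U=RWRW F=YRGG R=BBYR B=OWBB L=GGOW
After move 5 (F'): F=RGYG U=RWBY R=OBOR D=GWYY L=GWOR
Query: R face = OBOR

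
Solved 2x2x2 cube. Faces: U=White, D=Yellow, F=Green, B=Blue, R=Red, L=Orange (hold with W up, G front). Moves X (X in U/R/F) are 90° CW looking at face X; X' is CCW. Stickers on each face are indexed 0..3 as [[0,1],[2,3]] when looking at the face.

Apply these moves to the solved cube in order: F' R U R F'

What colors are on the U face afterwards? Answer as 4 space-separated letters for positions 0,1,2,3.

Answer: R Y R R

Derivation:
After move 1 (F'): F=GGGG U=WWRR R=YRYR D=OOYY L=OWOW
After move 2 (R): R=YYRR U=WGRG F=GOGY D=OBYB B=RBWB
After move 3 (U): U=RWGG F=YYGY R=RBRR B=OWWB L=GOOW
After move 4 (R): R=RRRB U=RYGY F=YBGB D=OWYO B=GWWB
After move 5 (F'): F=BBYG U=RYRR R=WROB D=OWYO L=GYOG
Query: U face = RYRR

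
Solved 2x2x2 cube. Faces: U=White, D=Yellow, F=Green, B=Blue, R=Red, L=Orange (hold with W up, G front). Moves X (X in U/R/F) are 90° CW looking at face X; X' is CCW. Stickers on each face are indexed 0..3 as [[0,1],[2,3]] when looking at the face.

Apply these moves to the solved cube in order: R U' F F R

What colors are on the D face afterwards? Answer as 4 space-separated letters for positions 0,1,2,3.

After move 1 (R): R=RRRR U=WGWG F=GYGY D=YBYB B=WBWB
After move 2 (U'): U=GGWW F=OOGY R=GYRR B=RRWB L=WBOO
After move 3 (F): F=GOYO U=GGOB R=WYWR D=RGYB L=WYOB
After move 4 (F): F=YGOO U=GGBY R=OYBR D=WWYB L=WROG
After move 5 (R): R=BORY U=GGBO F=YWOB D=WWYR B=YRGB
Query: D face = WWYR

Answer: W W Y R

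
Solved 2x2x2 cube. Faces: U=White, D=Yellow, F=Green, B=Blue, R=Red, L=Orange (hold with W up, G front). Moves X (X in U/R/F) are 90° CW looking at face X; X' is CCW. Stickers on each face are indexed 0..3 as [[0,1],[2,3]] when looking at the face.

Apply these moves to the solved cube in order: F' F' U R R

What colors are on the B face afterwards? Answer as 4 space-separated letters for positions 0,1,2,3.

After move 1 (F'): F=GGGG U=WWRR R=YRYR D=OOYY L=OWOW
After move 2 (F'): F=GGGG U=WWYY R=OROR D=WWYY L=OROR
After move 3 (U): U=YWYW F=ORGG R=BBOR B=ORBB L=GGOR
After move 4 (R): R=OBRB U=YRYG F=OWGY D=WBYO B=WRWB
After move 5 (R): R=ROBB U=YWYY F=OBGO D=WWYW B=GRRB
Query: B face = GRRB

Answer: G R R B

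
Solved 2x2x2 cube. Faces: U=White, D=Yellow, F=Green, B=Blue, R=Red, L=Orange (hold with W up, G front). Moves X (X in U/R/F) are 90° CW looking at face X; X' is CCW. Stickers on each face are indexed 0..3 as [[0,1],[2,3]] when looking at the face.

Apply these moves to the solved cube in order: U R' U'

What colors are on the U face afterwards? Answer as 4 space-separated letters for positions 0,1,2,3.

After move 1 (U): U=WWWW F=RRGG R=BBRR B=OOBB L=GGOO
After move 2 (R'): R=BRBR U=WBWO F=RWGW D=YRYG B=YOYB
After move 3 (U'): U=BOWW F=GGGW R=RWBR B=BRYB L=YOOO
Query: U face = BOWW

Answer: B O W W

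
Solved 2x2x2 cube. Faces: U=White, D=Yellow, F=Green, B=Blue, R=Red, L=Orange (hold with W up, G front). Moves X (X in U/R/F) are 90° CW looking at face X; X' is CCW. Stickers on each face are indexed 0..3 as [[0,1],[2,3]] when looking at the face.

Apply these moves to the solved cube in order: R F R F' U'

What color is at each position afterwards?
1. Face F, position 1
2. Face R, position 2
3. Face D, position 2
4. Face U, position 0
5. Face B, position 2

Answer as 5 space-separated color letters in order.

After move 1 (R): R=RRRR U=WGWG F=GYGY D=YBYB B=WBWB
After move 2 (F): F=GGYY U=WGOO R=WRGR D=RRYB L=OYOB
After move 3 (R): R=GWRR U=WGOY F=GRYB D=RWYW B=OBGB
After move 4 (F'): F=RBGY U=WGGR R=WWRR D=YBYW L=OYOO
After move 5 (U'): U=GRWG F=OYGY R=RBRR B=WWGB L=OBOO
Query 1: F[1] = Y
Query 2: R[2] = R
Query 3: D[2] = Y
Query 4: U[0] = G
Query 5: B[2] = G

Answer: Y R Y G G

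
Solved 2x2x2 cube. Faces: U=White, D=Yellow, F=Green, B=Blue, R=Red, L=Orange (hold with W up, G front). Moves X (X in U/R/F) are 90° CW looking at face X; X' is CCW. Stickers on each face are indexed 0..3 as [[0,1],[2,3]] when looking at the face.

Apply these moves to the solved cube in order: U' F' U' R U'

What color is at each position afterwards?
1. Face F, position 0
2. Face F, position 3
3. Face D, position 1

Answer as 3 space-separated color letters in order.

Answer: R Y B

Derivation:
After move 1 (U'): U=WWWW F=OOGG R=GGRR B=RRBB L=BBOO
After move 2 (F'): F=OGOG U=WWGR R=YGYR D=BOYY L=BWOW
After move 3 (U'): U=WRWG F=BWOG R=OGYR B=YGBB L=RROW
After move 4 (R): R=YORG U=WWWG F=BOOY D=BBYY B=GGRB
After move 5 (U'): U=WGWW F=RROY R=BORG B=YORB L=GGOW
Query 1: F[0] = R
Query 2: F[3] = Y
Query 3: D[1] = B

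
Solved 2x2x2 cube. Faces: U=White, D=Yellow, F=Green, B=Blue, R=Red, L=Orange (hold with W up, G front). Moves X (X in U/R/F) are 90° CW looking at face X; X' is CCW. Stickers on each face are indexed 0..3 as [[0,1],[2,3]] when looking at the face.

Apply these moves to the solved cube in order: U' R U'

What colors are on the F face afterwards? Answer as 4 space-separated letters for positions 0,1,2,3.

Answer: B B G Y

Derivation:
After move 1 (U'): U=WWWW F=OOGG R=GGRR B=RRBB L=BBOO
After move 2 (R): R=RGRG U=WOWG F=OYGY D=YBYR B=WRWB
After move 3 (U'): U=OGWW F=BBGY R=OYRG B=RGWB L=WROO
Query: F face = BBGY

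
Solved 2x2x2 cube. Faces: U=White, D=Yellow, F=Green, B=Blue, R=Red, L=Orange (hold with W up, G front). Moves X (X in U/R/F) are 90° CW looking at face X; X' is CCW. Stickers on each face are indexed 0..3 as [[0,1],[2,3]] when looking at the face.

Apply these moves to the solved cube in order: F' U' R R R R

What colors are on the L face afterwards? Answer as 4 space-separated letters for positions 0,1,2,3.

Answer: B B O W

Derivation:
After move 1 (F'): F=GGGG U=WWRR R=YRYR D=OOYY L=OWOW
After move 2 (U'): U=WRWR F=OWGG R=GGYR B=YRBB L=BBOW
After move 3 (R): R=YGRG U=WWWG F=OOGY D=OBYY B=RRRB
After move 4 (R): R=RYGG U=WOWY F=OBGY D=ORYR B=GRWB
After move 5 (R): R=GRGY U=WBWY F=ORGR D=OWYG B=YROB
After move 6 (R): R=GGYR U=WRWR F=OWGG D=OOYY B=YRBB
Query: L face = BBOW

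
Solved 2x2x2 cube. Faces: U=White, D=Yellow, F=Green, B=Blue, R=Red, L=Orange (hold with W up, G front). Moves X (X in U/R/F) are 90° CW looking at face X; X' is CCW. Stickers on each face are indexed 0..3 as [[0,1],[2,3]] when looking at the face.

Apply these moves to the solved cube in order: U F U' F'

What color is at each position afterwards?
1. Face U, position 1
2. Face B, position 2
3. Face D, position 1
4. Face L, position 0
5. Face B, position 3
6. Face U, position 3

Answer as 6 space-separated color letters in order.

Answer: G B Y O B W

Derivation:
After move 1 (U): U=WWWW F=RRGG R=BBRR B=OOBB L=GGOO
After move 2 (F): F=GRGR U=WWOG R=WBWR D=RBYY L=GYOY
After move 3 (U'): U=WGWO F=GYGR R=GRWR B=WBBB L=OOOY
After move 4 (F'): F=YRGG U=WGGW R=BRRR D=OYYY L=OOOW
Query 1: U[1] = G
Query 2: B[2] = B
Query 3: D[1] = Y
Query 4: L[0] = O
Query 5: B[3] = B
Query 6: U[3] = W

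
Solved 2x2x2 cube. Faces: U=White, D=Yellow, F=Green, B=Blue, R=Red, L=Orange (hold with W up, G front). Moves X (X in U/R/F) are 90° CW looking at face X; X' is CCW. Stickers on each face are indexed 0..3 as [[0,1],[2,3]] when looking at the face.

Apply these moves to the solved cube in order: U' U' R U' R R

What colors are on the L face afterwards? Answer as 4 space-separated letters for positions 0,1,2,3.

Answer: W G O O

Derivation:
After move 1 (U'): U=WWWW F=OOGG R=GGRR B=RRBB L=BBOO
After move 2 (U'): U=WWWW F=BBGG R=OORR B=GGBB L=RROO
After move 3 (R): R=RORO U=WBWG F=BYGY D=YBYG B=WGWB
After move 4 (U'): U=BGWW F=RRGY R=BYRO B=ROWB L=WGOO
After move 5 (R): R=RBOY U=BRWY F=RBGG D=YWYR B=WOGB
After move 6 (R): R=ORYB U=BBWG F=RWGR D=YGYW B=YORB
Query: L face = WGOO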